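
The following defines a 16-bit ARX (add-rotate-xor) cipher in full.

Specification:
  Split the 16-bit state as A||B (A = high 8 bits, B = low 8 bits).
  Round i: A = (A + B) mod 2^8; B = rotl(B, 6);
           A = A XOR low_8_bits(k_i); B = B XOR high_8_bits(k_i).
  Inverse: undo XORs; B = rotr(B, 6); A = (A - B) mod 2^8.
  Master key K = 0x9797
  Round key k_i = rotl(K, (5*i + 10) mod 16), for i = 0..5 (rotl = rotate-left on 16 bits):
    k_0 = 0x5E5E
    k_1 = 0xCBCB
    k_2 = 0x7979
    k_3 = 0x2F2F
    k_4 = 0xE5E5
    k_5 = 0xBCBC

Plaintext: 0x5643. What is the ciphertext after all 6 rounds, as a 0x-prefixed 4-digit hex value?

0x85BA

s_0 = plaintext = 0x5643
s_1 = Round(s_0, k_0) = 0xC78E
s_2 = Round(s_1, k_1) = 0x9E68
s_3 = Round(s_2, k_2) = 0x7F63
s_4 = Round(s_3, k_3) = 0xCDF7
s_5 = Round(s_4, k_4) = 0x2118
s_6 = Round(s_5, k_5) = 0x85BA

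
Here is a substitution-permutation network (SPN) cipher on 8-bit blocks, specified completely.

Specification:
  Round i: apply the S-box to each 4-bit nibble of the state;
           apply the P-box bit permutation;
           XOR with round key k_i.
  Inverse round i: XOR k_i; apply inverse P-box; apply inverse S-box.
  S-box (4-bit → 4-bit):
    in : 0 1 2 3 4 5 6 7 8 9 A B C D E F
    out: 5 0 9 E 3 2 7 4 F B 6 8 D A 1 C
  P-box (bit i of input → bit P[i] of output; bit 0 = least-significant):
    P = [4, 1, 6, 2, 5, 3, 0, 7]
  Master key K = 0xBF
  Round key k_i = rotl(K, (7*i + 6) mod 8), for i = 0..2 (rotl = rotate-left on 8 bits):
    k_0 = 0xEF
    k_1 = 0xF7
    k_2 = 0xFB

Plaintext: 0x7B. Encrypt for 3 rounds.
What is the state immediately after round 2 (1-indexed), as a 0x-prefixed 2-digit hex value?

s_0 = plaintext = 0x7B
s_1 = Round(s_0, k_0) = 0xEA
s_2 = Round(s_1, k_1) = 0x95
s_3 = Round(s_2, k_2) = 0x51

0x95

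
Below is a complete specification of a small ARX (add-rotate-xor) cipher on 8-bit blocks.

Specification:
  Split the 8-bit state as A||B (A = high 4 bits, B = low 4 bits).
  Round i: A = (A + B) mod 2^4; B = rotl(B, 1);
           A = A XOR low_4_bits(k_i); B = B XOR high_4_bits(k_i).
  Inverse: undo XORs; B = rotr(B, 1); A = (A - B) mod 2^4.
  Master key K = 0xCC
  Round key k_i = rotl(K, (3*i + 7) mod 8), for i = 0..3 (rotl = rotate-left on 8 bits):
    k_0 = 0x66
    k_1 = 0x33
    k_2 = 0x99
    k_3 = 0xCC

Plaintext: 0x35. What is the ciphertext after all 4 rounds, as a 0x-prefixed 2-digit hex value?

s_0 = plaintext = 0x35
s_1 = Round(s_0, k_0) = 0xEC
s_2 = Round(s_1, k_1) = 0x9A
s_3 = Round(s_2, k_2) = 0xAC
s_4 = Round(s_3, k_3) = 0xA5

0xA5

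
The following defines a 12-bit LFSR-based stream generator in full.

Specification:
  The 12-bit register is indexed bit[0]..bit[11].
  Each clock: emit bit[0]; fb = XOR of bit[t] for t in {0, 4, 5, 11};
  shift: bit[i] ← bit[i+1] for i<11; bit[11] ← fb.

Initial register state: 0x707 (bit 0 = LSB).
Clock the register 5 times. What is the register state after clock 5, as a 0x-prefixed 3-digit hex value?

0x2B8

reg_0 = 0x707
clock 1: out=1, reg = 0xB83
clock 2: out=1, reg = 0x5C1
clock 3: out=1, reg = 0xAE0
clock 4: out=0, reg = 0x570
clock 5: out=0, reg = 0x2B8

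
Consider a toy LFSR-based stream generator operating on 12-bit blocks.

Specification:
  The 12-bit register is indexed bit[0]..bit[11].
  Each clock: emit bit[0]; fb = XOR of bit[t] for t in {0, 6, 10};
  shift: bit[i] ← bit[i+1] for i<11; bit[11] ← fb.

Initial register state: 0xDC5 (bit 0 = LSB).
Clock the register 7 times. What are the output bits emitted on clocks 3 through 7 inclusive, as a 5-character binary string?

10001

reg_0 = 0xDC5
clock 1: out=1, reg = 0xEE2
clock 2: out=0, reg = 0x771
clock 3: out=1, reg = 0xBB8
clock 4: out=0, reg = 0x5DC
clock 5: out=0, reg = 0x2EE
clock 6: out=0, reg = 0x977
clock 7: out=1, reg = 0x4BB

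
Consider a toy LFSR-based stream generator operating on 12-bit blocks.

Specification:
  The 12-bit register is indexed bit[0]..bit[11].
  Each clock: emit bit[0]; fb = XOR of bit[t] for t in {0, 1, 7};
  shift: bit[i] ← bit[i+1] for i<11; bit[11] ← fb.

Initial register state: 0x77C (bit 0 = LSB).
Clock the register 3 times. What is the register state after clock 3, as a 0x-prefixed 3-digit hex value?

0x8EF

reg_0 = 0x77C
clock 1: out=0, reg = 0x3BE
clock 2: out=0, reg = 0x1DF
clock 3: out=1, reg = 0x8EF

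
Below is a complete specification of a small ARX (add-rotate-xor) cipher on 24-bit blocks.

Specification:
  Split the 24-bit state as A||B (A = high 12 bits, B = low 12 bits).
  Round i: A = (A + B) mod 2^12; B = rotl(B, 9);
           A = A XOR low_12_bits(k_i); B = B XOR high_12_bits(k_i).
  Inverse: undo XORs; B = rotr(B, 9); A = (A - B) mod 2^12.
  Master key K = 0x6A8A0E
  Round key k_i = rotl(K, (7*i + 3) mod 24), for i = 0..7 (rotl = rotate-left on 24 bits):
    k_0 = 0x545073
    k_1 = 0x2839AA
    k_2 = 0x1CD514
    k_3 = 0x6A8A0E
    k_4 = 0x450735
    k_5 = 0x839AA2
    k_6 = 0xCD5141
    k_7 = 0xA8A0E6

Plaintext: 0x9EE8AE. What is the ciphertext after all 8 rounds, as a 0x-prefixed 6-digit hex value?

s_0 = plaintext = 0x9EE8AE
s_1 = Round(s_0, k_0) = 0x2EF850
s_2 = Round(s_1, k_1) = 0x295389
s_3 = Round(s_2, k_2) = 0x30A3BC
s_4 = Round(s_3, k_3) = 0xCC8EDF
s_5 = Round(s_4, k_4) = 0xC92B8B
s_6 = Round(s_5, k_5) = 0x2BFF48
s_7 = Round(s_6, k_6) = 0x346D3C
s_8 = Round(s_7, k_7) = 0x06432D

0x06432D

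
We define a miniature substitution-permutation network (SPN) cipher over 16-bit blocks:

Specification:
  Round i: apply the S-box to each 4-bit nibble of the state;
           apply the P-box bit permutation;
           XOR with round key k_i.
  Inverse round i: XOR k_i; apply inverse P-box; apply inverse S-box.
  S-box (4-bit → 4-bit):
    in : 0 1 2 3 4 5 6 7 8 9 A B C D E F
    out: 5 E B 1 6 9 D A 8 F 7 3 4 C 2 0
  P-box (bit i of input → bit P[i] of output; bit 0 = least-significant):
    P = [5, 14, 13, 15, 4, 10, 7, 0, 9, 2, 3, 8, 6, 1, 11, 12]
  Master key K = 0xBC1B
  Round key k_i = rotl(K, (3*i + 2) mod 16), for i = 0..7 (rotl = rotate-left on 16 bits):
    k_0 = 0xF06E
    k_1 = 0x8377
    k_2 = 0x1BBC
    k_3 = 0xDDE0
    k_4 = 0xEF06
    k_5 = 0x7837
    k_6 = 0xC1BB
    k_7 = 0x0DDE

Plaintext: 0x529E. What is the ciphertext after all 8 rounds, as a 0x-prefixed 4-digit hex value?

s_0 = plaintext = 0x529E
s_1 = Round(s_0, k_0) = 0xA7BB
s_2 = Round(s_1, k_1) = 0xCE01
s_3 = Round(s_2, k_2) = 0xF328
s_4 = Round(s_3, k_3) = 0x5BF1
s_5 = Round(s_4, k_4) = 0x1D42
s_6 = Round(s_5, k_5) = 0xA59D
s_7 = Round(s_6, k_6) = 0x6E68
s_8 = Round(s_7, k_7) = 0x950B

0x950B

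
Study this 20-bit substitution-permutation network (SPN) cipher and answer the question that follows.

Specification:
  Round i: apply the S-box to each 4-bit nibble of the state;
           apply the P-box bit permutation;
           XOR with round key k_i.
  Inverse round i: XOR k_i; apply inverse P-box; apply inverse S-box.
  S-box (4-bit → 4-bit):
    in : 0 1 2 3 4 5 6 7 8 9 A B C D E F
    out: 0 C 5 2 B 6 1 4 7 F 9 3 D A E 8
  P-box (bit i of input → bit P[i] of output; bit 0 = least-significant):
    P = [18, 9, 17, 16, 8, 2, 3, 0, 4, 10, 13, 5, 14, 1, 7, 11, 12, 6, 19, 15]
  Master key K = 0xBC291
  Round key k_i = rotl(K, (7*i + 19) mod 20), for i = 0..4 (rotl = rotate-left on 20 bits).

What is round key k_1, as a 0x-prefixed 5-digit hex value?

0x0A46F

K = 0xBC291
k_0 = rotl(K, (7*0+19) mod 20) = rotl(K, 19) = 0xDE148
k_1 = rotl(K, (7*1+19) mod 20) = rotl(K, 6) = 0x0A46F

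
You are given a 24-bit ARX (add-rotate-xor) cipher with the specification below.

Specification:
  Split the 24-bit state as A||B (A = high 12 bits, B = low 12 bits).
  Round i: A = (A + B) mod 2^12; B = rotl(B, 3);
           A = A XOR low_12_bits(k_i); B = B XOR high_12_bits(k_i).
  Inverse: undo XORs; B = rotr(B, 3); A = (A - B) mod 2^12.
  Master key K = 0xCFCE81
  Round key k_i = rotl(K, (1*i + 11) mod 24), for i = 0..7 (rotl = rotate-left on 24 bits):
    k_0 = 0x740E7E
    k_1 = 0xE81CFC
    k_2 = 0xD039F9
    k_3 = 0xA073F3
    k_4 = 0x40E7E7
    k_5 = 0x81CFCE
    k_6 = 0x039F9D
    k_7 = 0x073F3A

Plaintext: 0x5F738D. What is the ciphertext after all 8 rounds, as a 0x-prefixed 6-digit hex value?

s_0 = plaintext = 0x5F738D
s_1 = Round(s_0, k_0) = 0x7FAB29
s_2 = Round(s_1, k_1) = 0xFDF7CC
s_3 = Round(s_2, k_2) = 0xE52360
s_4 = Round(s_3, k_3) = 0x241106
s_5 = Round(s_4, k_4) = 0x4A0C3E
s_6 = Round(s_5, k_5) = 0xF109EA
s_7 = Round(s_6, k_6) = 0x767F6D
s_8 = Round(s_7, k_7) = 0x9EEB1C

0x9EEB1C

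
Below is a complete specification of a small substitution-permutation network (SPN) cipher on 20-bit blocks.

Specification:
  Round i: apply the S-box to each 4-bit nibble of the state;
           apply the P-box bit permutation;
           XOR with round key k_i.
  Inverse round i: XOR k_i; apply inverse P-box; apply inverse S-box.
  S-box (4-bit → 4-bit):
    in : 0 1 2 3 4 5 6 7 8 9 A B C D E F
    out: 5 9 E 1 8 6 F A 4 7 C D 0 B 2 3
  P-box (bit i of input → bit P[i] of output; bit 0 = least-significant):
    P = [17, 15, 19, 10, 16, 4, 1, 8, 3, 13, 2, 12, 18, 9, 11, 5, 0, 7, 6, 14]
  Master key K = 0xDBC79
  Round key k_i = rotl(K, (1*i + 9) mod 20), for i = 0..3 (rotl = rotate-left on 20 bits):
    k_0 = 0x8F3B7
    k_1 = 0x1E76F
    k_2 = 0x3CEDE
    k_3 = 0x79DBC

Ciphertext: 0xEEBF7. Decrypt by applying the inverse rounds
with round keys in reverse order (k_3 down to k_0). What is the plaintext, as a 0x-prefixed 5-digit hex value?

0x923B0

s_0 = ciphertext = 0xEEBF7
s_1 = InvRound(s_0, k_3) = 0xBED0A
s_2 = InvRound(s_1, k_2) = 0x5E578
s_3 = InvRound(s_2, k_1) = 0x3F85C
s_4 = InvRound(s_3, k_0) = 0x923B0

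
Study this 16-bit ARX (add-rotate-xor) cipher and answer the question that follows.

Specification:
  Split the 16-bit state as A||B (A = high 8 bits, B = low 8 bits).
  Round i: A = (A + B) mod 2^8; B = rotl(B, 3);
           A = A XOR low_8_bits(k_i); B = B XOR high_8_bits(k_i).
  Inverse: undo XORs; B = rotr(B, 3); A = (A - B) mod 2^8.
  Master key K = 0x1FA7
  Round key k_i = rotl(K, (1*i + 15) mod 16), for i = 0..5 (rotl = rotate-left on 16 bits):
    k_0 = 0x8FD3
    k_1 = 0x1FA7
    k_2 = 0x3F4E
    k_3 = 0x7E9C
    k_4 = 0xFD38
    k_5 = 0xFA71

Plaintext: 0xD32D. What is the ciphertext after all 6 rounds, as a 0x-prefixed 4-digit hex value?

0x4176

s_0 = plaintext = 0xD32D
s_1 = Round(s_0, k_0) = 0xD3E6
s_2 = Round(s_1, k_1) = 0x1E28
s_3 = Round(s_2, k_2) = 0x087E
s_4 = Round(s_3, k_3) = 0x1A8D
s_5 = Round(s_4, k_4) = 0x9F91
s_6 = Round(s_5, k_5) = 0x4176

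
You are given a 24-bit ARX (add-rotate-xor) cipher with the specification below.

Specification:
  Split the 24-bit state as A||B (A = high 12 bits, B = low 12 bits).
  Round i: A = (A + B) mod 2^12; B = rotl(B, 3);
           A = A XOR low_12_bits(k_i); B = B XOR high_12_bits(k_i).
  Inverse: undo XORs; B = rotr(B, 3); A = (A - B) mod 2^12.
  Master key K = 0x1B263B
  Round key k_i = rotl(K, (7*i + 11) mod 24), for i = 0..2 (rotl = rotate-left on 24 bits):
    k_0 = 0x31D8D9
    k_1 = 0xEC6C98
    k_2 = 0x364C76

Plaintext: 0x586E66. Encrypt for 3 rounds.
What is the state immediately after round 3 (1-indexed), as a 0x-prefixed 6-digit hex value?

s_0 = plaintext = 0x586E66
s_1 = Round(s_0, k_0) = 0xB3502A
s_2 = Round(s_1, k_1) = 0x7C7F96
s_3 = Round(s_2, k_2) = 0xB2BFD3

0xB2BFD3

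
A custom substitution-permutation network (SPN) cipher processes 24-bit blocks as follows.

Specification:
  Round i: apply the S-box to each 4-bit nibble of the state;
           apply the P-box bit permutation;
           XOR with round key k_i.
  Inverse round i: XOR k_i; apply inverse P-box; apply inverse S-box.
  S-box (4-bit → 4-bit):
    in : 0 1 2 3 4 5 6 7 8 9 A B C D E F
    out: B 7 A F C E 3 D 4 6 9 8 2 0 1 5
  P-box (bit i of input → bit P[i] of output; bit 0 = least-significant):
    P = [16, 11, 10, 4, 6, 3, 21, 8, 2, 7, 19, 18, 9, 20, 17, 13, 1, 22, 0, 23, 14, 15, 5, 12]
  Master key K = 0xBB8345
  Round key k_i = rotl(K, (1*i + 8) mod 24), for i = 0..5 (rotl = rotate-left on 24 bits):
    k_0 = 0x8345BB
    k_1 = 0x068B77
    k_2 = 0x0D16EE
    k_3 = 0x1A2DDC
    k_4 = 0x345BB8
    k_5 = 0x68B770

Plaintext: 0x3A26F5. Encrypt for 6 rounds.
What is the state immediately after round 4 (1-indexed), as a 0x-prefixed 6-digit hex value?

s_0 = plaintext = 0x3A26F5
s_1 = Round(s_0, k_0) = 0x33B94D
s_2 = Round(s_1, k_1) = 0xEE7AD4
s_3 = Round(s_2, k_2) = 0x0B70F8
s_4 = Round(s_3, k_3) = 0xBCDB18
s_5 = Round(s_4, k_4) = 0x504FF0
s_6 = Round(s_5, k_5) = 0x830F06

0xBCDB18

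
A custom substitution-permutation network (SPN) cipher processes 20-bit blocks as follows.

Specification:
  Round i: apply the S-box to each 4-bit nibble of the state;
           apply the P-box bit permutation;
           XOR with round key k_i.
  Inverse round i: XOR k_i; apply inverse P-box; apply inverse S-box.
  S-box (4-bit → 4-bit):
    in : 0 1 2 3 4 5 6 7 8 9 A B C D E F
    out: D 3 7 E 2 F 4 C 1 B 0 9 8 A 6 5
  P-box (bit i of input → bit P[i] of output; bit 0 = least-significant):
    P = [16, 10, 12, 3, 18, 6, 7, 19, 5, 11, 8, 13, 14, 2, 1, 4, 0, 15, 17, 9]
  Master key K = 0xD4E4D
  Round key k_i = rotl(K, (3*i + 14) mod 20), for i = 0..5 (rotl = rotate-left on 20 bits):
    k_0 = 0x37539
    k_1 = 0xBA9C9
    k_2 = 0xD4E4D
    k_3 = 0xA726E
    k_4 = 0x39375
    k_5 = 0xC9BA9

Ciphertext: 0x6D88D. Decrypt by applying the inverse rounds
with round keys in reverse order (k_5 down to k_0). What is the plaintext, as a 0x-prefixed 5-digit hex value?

s_0 = ciphertext = 0x6D88D
s_1 = InvRound(s_0, k_5) = 0x71FCA
s_2 = InvRound(s_1, k_4) = 0x131FD
s_3 = InvRound(s_2, k_3) = 0x00678
s_4 = InvRound(s_3, k_2) = 0x891B8
s_5 = InvRound(s_4, k_1) = 0xFC94F
s_6 = InvRound(s_5, k_0) = 0x4399E

0x4399E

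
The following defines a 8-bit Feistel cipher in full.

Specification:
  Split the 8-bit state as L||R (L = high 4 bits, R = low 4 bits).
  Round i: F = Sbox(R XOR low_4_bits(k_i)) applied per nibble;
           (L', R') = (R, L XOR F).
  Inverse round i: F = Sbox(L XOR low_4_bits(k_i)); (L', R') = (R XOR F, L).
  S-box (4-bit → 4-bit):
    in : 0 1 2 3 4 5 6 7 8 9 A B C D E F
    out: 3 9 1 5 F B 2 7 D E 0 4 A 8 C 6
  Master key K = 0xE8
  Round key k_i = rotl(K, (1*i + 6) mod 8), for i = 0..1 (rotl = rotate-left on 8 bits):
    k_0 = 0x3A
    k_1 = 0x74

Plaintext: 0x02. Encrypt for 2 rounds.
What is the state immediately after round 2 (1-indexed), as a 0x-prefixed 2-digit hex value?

0xDC

s_0 = plaintext = 0x02
s_1 = Round(s_0, k_0) = 0x2D
s_2 = Round(s_1, k_1) = 0xDC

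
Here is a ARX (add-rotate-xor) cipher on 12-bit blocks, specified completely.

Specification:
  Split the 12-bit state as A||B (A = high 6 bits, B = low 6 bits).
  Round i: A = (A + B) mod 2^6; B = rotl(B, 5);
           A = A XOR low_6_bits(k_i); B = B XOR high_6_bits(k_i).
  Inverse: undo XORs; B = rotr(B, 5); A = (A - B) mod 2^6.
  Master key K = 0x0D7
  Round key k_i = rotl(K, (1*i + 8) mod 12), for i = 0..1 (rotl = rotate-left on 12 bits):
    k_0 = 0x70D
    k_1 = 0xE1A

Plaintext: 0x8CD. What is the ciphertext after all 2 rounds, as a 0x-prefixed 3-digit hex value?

0xB65

s_0 = plaintext = 0x8CD
s_1 = Round(s_0, k_0) = 0xF7A
s_2 = Round(s_1, k_1) = 0xB65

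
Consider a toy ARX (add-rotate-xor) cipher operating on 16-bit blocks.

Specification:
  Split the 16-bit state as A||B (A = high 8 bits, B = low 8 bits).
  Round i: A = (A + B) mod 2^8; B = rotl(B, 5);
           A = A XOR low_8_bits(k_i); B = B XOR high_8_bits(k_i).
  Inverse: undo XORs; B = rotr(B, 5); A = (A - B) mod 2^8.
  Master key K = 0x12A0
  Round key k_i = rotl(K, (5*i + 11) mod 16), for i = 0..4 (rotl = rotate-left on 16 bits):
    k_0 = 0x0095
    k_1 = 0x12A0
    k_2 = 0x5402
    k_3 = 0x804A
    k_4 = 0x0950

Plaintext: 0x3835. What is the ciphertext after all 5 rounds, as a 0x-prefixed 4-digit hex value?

0xB92B

s_0 = plaintext = 0x3835
s_1 = Round(s_0, k_0) = 0xF8A6
s_2 = Round(s_1, k_1) = 0x3EC6
s_3 = Round(s_2, k_2) = 0x068C
s_4 = Round(s_3, k_3) = 0xD811
s_5 = Round(s_4, k_4) = 0xB92B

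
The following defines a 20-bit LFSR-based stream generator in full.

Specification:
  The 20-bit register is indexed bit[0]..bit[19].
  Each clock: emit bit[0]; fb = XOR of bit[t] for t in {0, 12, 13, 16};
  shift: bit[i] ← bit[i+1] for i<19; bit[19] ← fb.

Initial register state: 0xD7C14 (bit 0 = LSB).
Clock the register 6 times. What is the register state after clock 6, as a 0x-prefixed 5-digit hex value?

0xD75F0

reg_0 = 0xD7C14
clock 1: out=0, reg = 0xEBE0A
clock 2: out=0, reg = 0x75F05
clock 3: out=1, reg = 0xBAF82
clock 4: out=0, reg = 0x5D7C1
clock 5: out=1, reg = 0xAEBE0
clock 6: out=0, reg = 0xD75F0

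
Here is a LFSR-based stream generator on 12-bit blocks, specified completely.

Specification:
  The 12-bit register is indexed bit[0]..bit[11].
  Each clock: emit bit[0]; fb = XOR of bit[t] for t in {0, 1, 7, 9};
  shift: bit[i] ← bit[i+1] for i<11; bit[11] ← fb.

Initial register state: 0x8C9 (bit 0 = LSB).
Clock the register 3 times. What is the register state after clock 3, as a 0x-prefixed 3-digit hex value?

0x119

reg_0 = 0x8C9
clock 1: out=1, reg = 0x464
clock 2: out=0, reg = 0x232
clock 3: out=0, reg = 0x119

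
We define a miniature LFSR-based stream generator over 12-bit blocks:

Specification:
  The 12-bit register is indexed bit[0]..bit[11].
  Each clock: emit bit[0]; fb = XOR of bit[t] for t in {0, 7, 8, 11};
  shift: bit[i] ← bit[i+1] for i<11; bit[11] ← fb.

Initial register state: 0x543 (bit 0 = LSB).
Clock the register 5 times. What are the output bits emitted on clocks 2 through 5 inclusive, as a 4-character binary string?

1000

reg_0 = 0x543
clock 1: out=1, reg = 0x2A1
clock 2: out=1, reg = 0x150
clock 3: out=0, reg = 0x8A8
clock 4: out=0, reg = 0x454
clock 5: out=0, reg = 0x22A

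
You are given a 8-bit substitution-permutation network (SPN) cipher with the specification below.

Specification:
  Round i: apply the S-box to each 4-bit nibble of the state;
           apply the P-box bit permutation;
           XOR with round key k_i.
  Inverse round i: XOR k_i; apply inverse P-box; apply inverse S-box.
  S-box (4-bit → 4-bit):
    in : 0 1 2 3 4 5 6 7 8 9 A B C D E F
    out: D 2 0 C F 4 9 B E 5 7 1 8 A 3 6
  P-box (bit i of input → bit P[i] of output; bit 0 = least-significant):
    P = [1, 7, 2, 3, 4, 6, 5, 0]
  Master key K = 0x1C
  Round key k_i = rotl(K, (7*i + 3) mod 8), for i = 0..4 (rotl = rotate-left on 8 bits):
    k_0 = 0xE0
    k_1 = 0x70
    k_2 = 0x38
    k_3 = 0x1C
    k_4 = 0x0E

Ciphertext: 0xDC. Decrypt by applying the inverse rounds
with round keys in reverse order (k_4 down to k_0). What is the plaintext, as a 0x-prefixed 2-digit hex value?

s_0 = ciphertext = 0xDC
s_1 = InvRound(s_0, k_4) = 0xEE
s_2 = InvRound(s_1, k_3) = 0xAE
s_3 = InvRound(s_2, k_2) = 0xBA
s_4 = InvRound(s_3, k_1) = 0x17
s_5 = InvRound(s_4, k_0) = 0x4A

0x4A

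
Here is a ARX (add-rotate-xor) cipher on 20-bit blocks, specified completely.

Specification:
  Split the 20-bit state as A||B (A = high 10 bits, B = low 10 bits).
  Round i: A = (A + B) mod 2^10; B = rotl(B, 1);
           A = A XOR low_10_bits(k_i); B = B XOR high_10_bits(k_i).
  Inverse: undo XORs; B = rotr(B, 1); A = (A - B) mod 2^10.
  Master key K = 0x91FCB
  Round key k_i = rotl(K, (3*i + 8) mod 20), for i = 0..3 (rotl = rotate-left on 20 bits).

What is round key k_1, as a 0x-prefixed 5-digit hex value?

K = 0x91FCB
k_0 = rotl(K, (3*0+8) mod 20) = rotl(K, 8) = 0xFCB91
k_1 = rotl(K, (3*1+8) mod 20) = rotl(K, 11) = 0xE5C8F

0xE5C8F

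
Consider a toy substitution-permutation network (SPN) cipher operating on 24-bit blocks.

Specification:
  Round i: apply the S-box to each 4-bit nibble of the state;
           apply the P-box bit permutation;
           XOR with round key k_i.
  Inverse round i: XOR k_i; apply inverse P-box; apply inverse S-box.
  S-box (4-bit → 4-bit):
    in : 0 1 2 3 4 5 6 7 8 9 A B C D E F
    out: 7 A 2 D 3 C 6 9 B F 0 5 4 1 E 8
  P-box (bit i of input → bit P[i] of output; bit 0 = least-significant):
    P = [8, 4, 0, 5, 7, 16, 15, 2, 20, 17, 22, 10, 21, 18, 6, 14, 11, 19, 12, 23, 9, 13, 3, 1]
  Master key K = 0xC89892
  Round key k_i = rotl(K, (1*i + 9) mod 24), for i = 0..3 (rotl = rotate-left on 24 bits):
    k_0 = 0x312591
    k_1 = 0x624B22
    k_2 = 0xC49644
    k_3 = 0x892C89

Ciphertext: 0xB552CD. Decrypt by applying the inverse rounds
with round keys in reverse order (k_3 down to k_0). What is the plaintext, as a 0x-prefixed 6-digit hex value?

s_0 = ciphertext = 0xB552CD
s_1 = InvRound(s_0, k_3) = 0x4097FA
s_2 = InvRound(s_1, k_2) = 0x5F2A78
s_3 = InvRound(s_2, k_1) = 0xE29D24
s_4 = InvRound(s_3, k_0) = 0x23A09E

0x23A09E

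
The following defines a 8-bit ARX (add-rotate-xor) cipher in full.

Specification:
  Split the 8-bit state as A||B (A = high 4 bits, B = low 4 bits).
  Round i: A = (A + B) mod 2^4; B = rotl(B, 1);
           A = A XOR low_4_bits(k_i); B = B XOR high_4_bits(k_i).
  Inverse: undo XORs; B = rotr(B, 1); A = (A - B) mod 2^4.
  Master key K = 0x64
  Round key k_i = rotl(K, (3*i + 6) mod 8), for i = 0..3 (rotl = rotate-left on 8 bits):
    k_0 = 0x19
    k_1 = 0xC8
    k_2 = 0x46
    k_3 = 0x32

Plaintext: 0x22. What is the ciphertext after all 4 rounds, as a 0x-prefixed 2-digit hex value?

0xC2

s_0 = plaintext = 0x22
s_1 = Round(s_0, k_0) = 0xD5
s_2 = Round(s_1, k_1) = 0xA6
s_3 = Round(s_2, k_2) = 0x68
s_4 = Round(s_3, k_3) = 0xC2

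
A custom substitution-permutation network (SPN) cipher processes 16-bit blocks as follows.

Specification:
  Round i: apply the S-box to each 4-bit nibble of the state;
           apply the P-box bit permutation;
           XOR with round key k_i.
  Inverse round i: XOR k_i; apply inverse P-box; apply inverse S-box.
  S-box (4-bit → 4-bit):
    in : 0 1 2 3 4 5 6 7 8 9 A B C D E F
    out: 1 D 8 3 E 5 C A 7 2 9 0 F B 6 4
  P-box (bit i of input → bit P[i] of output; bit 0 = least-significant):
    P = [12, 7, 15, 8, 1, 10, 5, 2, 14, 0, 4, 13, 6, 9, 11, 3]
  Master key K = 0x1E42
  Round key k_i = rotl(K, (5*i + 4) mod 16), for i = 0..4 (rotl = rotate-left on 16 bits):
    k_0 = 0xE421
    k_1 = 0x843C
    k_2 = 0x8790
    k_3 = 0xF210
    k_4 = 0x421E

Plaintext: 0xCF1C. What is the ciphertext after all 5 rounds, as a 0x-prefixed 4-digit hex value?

0xEEF9

s_0 = plaintext = 0xCF1C
s_1 = Round(s_0, k_0) = 0x7FDF
s_2 = Round(s_1, k_1) = 0x0222
s_3 = Round(s_2, k_2) = 0xA6D4
s_4 = Round(s_3, k_3) = 0x57CE
s_5 = Round(s_4, k_4) = 0xEEF9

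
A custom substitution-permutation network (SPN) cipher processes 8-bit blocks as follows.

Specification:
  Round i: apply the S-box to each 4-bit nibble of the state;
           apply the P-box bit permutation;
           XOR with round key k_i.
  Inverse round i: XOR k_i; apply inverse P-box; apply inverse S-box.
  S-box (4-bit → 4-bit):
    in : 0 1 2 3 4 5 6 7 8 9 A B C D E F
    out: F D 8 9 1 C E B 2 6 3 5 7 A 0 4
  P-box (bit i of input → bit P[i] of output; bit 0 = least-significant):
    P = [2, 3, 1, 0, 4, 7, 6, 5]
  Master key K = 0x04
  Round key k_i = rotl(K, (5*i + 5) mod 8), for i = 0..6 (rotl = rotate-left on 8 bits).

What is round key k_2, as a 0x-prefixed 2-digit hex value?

K = 0x04
k_0 = rotl(K, (5*0+5) mod 8) = rotl(K, 5) = 0x80
k_1 = rotl(K, (5*1+5) mod 8) = rotl(K, 2) = 0x10
k_2 = rotl(K, (5*2+5) mod 8) = rotl(K, 7) = 0x02

0x02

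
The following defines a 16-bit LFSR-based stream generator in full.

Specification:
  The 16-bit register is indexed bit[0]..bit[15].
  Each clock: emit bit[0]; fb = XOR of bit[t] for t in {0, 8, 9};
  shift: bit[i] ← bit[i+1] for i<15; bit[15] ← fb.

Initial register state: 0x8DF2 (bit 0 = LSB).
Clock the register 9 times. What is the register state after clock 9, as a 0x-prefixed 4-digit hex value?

0x5CC6

reg_0 = 0x8DF2
clock 1: out=0, reg = 0xC6F9
clock 2: out=1, reg = 0x637C
clock 3: out=0, reg = 0x31BE
clock 4: out=0, reg = 0x98DF
clock 5: out=1, reg = 0xCC6F
clock 6: out=1, reg = 0xE637
clock 7: out=1, reg = 0x731B
clock 8: out=1, reg = 0xB98D
clock 9: out=1, reg = 0x5CC6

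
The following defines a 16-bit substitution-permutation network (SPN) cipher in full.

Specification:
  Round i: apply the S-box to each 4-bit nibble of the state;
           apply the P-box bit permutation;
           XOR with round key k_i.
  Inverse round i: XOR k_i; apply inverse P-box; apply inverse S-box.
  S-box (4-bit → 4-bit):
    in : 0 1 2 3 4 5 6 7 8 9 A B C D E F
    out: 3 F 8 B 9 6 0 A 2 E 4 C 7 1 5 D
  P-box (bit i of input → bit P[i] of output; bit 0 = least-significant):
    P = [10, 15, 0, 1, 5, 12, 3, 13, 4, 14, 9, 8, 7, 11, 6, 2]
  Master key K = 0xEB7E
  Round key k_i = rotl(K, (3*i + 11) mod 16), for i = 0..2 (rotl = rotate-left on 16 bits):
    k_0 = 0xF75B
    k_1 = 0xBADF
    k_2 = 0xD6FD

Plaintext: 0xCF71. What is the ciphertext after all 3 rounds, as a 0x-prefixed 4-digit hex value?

0xC4F6

s_0 = plaintext = 0xCF71
s_1 = Round(s_0, k_0) = 0x4888
s_2 = Round(s_1, k_1) = 0x6A5B
s_3 = Round(s_2, k_2) = 0xC4F6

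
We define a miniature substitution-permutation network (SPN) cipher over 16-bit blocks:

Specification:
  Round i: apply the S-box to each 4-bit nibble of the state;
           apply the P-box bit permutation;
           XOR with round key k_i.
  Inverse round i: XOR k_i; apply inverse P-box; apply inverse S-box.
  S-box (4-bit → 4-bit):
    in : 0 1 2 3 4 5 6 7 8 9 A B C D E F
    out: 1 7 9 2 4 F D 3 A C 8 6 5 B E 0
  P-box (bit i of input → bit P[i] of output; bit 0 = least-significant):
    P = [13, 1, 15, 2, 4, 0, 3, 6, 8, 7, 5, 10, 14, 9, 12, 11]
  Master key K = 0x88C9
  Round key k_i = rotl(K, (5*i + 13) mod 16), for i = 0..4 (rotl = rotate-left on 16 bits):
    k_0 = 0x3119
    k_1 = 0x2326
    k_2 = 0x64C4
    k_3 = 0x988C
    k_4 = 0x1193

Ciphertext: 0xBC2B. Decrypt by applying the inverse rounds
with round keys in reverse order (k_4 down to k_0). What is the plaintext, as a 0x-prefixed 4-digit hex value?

s_0 = ciphertext = 0xBC2B
s_1 = InvRound(s_0, k_4) = 0xA5CC
s_2 = InvRound(s_1, k_3) = 0x92A0
s_3 = InvRound(s_2, k_2) = 0x19A6
s_4 = InvRound(s_3, k_1) = 0xE3F0
s_5 = InvRound(s_4, k_0) = 0x1BE4

0x1BE4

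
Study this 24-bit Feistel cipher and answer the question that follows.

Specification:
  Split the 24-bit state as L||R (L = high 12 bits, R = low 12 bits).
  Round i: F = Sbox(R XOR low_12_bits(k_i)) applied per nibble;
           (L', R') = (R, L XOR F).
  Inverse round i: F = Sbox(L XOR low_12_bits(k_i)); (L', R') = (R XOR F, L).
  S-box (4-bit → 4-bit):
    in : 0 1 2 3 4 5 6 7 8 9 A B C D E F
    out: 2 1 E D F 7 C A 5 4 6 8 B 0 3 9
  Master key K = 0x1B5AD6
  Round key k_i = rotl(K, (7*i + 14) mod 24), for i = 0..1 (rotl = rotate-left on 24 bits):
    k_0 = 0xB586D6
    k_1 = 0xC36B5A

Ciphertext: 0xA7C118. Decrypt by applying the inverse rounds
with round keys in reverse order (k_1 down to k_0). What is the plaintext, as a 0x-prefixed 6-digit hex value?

s_0 = ciphertext = 0xA7C118
s_1 = InvRound(s_0, k_1) = 0x0F4A7C
s_2 = InvRound(s_1, k_0) = 0x6920F4

0x6920F4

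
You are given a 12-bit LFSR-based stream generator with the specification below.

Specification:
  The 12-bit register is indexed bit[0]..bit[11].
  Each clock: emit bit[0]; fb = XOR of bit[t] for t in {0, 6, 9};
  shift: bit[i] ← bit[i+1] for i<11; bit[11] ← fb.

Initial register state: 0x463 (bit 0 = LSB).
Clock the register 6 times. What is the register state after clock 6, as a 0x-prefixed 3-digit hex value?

reg_0 = 0x463
clock 1: out=1, reg = 0x231
clock 2: out=1, reg = 0x118
clock 3: out=0, reg = 0x08C
clock 4: out=0, reg = 0x046
clock 5: out=0, reg = 0x823
clock 6: out=1, reg = 0xC11

0xC11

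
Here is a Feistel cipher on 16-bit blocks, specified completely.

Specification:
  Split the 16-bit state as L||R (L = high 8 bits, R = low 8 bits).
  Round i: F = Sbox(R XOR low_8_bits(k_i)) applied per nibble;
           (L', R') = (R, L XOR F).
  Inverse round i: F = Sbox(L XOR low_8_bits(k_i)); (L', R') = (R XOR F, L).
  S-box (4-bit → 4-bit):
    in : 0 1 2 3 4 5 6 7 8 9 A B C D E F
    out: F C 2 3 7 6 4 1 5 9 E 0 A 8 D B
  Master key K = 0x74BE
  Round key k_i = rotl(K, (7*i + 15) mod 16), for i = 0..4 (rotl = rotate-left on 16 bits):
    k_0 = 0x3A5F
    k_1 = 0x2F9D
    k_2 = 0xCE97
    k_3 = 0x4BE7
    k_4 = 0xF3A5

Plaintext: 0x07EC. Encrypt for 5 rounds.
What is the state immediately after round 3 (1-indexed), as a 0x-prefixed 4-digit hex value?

s_0 = plaintext = 0x07EC
s_1 = Round(s_0, k_0) = 0xEC04
s_2 = Round(s_1, k_1) = 0x0475
s_3 = Round(s_2, k_2) = 0x75D6
s_4 = Round(s_3, k_3) = 0xD649
s_5 = Round(s_4, k_4) = 0x490C

0x75D6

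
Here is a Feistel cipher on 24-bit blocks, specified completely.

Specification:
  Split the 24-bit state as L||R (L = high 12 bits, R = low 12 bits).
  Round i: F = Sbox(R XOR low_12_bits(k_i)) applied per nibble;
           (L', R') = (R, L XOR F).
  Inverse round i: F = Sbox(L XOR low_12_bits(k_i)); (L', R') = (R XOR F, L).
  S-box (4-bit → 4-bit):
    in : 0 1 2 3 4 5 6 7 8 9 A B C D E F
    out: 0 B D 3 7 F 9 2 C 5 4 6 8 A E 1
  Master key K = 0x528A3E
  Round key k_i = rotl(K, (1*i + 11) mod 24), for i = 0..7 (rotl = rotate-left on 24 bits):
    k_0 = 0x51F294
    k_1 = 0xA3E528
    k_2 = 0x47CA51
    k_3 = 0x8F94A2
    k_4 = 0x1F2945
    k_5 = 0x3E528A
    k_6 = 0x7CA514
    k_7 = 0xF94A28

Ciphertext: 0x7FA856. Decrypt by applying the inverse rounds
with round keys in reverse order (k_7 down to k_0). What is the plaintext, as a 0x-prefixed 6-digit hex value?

0xD626F9

s_0 = ciphertext = 0x7FA856
s_1 = InvRound(s_0, k_7) = 0x2FB7FA
s_2 = InvRound(s_1, k_6) = 0x51B2FB
s_3 = InvRound(s_2, k_5) = 0x0A051B
s_4 = InvRound(s_3, k_4) = 0x0F40A0
s_5 = InvRound(s_4, k_3) = 0x7590F4
s_6 = InvRound(s_5, k_2) = 0xAF8759
s_7 = InvRound(s_6, k_1) = 0x6F9AF8
s_8 = InvRound(s_7, k_0) = 0xD626F9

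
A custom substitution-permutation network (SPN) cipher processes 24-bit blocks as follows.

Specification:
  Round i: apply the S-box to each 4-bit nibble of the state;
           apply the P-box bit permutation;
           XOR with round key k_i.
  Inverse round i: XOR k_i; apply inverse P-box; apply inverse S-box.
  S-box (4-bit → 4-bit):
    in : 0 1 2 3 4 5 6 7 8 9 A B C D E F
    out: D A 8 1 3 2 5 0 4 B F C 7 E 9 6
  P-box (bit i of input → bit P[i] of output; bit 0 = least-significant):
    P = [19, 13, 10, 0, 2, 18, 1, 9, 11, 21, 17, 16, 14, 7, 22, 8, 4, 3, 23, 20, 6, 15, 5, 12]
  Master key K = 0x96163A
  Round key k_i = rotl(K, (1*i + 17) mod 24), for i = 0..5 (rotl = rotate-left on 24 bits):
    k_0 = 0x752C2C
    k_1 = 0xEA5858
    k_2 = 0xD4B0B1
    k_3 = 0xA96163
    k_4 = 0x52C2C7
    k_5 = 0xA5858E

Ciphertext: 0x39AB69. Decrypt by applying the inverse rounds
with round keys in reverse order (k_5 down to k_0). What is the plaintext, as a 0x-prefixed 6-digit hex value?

0x3E11CB

s_0 = ciphertext = 0x39AB69
s_1 = InvRound(s_0, k_5) = 0x6B53AA
s_2 = InvRound(s_1, k_4) = 0xA1213E
s_3 = InvRound(s_2, k_3) = 0x34373E
s_4 = InvRound(s_3, k_2) = 0x5FD50B
s_5 = InvRound(s_4, k_1) = 0x4029FB
s_6 = InvRound(s_5, k_0) = 0x3E11CB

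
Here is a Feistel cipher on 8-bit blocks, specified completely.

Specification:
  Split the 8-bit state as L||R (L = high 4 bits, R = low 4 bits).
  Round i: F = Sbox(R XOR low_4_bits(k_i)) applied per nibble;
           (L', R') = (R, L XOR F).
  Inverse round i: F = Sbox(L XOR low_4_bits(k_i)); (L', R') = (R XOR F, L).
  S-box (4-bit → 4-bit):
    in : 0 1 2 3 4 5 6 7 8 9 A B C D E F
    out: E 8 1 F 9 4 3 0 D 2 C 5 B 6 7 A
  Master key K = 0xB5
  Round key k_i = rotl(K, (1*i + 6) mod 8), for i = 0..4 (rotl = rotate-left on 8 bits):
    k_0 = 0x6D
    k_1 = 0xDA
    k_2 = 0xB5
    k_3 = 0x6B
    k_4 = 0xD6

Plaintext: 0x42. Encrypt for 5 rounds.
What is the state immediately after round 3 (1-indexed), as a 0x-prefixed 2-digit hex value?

s_0 = plaintext = 0x42
s_1 = Round(s_0, k_0) = 0x2E
s_2 = Round(s_1, k_1) = 0xEB
s_3 = Round(s_2, k_2) = 0xB9
s_4 = Round(s_3, k_3) = 0x9A
s_5 = Round(s_4, k_4) = 0xA2

0xB9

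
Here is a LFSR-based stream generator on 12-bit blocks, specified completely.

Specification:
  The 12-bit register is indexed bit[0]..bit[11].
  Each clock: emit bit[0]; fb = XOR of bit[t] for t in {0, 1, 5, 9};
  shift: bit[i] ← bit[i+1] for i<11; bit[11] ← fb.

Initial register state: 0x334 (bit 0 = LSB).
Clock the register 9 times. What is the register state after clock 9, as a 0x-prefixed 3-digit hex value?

0xC31

reg_0 = 0x334
clock 1: out=0, reg = 0x19A
clock 2: out=0, reg = 0x8CD
clock 3: out=1, reg = 0xC66
clock 4: out=0, reg = 0x633
clock 5: out=1, reg = 0x319
clock 6: out=1, reg = 0x18C
clock 7: out=0, reg = 0x0C6
clock 8: out=0, reg = 0x863
clock 9: out=1, reg = 0xC31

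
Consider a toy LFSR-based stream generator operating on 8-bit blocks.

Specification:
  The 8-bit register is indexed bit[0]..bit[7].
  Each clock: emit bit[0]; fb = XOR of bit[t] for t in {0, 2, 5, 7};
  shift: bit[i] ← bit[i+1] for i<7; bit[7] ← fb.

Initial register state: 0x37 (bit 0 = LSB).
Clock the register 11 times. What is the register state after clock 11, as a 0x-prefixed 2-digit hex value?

reg_0 = 0x37
clock 1: out=1, reg = 0x9B
clock 2: out=1, reg = 0x4D
clock 3: out=1, reg = 0x26
clock 4: out=0, reg = 0x13
clock 5: out=1, reg = 0x89
clock 6: out=1, reg = 0x44
clock 7: out=0, reg = 0xA2
clock 8: out=0, reg = 0x51
clock 9: out=1, reg = 0xA8
clock 10: out=0, reg = 0x54
clock 11: out=0, reg = 0xAA

0xAA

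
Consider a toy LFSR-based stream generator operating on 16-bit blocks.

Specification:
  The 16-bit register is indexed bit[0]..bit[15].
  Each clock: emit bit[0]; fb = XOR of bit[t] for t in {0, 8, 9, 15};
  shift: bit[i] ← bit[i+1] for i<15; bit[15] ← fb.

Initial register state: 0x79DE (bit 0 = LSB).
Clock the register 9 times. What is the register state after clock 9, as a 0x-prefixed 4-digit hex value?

reg_0 = 0x79DE
clock 1: out=0, reg = 0xBCEF
clock 2: out=1, reg = 0x5E77
clock 3: out=1, reg = 0x2F3B
clock 4: out=1, reg = 0x979D
clock 5: out=1, reg = 0x4BCE
clock 6: out=0, reg = 0x25E7
clock 7: out=1, reg = 0x12F3
clock 8: out=1, reg = 0x0979
clock 9: out=1, reg = 0x04BC

0x04BC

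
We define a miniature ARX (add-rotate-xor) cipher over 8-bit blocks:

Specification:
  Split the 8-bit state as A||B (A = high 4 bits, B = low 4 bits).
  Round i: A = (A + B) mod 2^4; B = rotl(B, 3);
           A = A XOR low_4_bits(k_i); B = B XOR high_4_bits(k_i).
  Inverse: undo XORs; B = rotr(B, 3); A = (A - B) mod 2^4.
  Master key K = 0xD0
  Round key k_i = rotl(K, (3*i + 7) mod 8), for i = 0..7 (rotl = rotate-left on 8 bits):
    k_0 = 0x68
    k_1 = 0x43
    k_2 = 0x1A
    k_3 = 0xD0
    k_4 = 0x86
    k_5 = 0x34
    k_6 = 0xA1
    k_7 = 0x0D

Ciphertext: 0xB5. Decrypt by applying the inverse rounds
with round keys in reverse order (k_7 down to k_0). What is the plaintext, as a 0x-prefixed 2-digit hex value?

s_0 = ciphertext = 0xB5
s_1 = InvRound(s_0, k_7) = 0xCA
s_2 = InvRound(s_1, k_6) = 0xD0
s_3 = InvRound(s_2, k_5) = 0x36
s_4 = InvRound(s_3, k_4) = 0x8D
s_5 = InvRound(s_4, k_3) = 0x80
s_6 = InvRound(s_5, k_2) = 0x02
s_7 = InvRound(s_6, k_1) = 0x7C
s_8 = InvRound(s_7, k_0) = 0xA5

0xA5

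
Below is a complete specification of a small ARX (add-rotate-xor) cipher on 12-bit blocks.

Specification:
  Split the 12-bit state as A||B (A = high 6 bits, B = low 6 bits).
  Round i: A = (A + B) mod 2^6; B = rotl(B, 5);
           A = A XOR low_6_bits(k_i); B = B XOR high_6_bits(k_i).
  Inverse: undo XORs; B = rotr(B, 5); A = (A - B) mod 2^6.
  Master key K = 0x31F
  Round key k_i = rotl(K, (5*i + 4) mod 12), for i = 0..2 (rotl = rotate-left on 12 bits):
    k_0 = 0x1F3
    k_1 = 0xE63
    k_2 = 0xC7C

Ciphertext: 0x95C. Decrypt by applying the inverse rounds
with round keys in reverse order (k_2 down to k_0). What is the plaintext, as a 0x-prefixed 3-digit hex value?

0x9C4

s_0 = ciphertext = 0x95C
s_1 = InvRound(s_0, k_2) = 0xF9B
s_2 = InvRound(s_1, k_1) = 0x605
s_3 = InvRound(s_2, k_0) = 0x9C4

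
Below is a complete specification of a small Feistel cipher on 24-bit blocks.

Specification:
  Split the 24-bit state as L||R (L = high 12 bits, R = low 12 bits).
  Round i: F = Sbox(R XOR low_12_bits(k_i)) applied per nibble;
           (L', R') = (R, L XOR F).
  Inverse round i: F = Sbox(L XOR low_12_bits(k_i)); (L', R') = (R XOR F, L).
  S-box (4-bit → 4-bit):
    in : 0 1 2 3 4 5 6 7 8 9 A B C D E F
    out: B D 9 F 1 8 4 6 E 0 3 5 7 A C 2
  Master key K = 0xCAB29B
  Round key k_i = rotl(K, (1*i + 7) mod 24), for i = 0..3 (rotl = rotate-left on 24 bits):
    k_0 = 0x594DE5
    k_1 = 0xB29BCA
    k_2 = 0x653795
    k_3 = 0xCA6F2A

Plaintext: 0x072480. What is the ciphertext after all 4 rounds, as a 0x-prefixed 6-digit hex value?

s_0 = plaintext = 0x072480
s_1 = Round(s_0, k_0) = 0x48003A
s_2 = Round(s_1, k_1) = 0x03A1AB
s_3 = Round(s_2, k_2) = 0x1AB4C6
s_4 = Round(s_3, k_3) = 0x4C646C

0x4C646C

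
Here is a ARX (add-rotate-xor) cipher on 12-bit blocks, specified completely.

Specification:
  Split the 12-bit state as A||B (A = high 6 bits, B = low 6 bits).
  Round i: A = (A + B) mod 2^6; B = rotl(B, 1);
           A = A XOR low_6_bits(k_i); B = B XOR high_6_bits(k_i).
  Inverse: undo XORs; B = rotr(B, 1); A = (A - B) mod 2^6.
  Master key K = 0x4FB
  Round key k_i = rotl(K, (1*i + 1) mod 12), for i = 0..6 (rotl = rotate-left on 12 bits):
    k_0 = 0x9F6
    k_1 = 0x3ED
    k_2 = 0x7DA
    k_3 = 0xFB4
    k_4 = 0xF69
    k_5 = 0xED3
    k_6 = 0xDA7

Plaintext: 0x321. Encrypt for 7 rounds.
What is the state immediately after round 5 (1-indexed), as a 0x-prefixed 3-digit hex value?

0x40D

s_0 = plaintext = 0x321
s_1 = Round(s_0, k_0) = 0x6E4
s_2 = Round(s_1, k_1) = 0x486
s_3 = Round(s_2, k_2) = 0x093
s_4 = Round(s_3, k_3) = 0x858
s_5 = Round(s_4, k_4) = 0x40D
s_6 = Round(s_5, k_5) = 0x3A1
s_7 = Round(s_6, k_6) = 0x235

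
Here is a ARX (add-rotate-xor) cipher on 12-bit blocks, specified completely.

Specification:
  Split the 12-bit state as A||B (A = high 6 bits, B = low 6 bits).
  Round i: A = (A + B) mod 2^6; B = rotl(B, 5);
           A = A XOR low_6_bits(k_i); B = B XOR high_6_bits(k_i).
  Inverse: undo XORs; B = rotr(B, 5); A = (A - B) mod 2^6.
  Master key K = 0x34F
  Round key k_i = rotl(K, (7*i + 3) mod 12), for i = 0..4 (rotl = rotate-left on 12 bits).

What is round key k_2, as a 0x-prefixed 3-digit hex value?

K = 0x34F
k_0 = rotl(K, (7*0+3) mod 12) = rotl(K, 3) = 0xA79
k_1 = rotl(K, (7*1+3) mod 12) = rotl(K, 10) = 0xCD3
k_2 = rotl(K, (7*2+3) mod 12) = rotl(K, 5) = 0x9E6

0x9E6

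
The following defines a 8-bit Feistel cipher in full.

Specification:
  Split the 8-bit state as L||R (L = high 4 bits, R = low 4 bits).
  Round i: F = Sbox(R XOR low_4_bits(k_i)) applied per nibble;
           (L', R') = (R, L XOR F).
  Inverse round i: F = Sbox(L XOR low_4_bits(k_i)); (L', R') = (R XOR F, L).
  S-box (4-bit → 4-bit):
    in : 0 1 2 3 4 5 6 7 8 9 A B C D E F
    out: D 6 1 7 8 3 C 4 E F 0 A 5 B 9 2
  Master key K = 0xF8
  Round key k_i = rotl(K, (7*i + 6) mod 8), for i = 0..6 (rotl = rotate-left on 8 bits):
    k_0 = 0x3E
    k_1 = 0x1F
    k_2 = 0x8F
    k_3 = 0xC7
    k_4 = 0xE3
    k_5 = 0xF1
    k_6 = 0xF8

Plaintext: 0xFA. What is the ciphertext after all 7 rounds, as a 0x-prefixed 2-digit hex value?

0xA8

s_0 = plaintext = 0xFA
s_1 = Round(s_0, k_0) = 0xA7
s_2 = Round(s_1, k_1) = 0x74
s_3 = Round(s_2, k_2) = 0x4D
s_4 = Round(s_3, k_3) = 0xD4
s_5 = Round(s_4, k_4) = 0x49
s_6 = Round(s_5, k_5) = 0x9A
s_7 = Round(s_6, k_6) = 0xA8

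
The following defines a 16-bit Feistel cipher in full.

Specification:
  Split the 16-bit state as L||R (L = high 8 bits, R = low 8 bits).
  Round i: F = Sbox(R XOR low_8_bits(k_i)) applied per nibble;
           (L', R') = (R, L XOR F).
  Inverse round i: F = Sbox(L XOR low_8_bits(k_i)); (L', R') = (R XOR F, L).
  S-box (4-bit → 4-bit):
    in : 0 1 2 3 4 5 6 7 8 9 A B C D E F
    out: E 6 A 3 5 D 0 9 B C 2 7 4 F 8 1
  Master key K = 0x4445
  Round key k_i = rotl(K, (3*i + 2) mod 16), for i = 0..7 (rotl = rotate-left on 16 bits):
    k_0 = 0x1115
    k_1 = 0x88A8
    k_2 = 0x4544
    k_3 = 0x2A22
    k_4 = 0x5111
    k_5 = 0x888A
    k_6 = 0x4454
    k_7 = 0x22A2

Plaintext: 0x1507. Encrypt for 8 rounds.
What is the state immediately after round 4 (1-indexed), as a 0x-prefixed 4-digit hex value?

s_0 = plaintext = 0x1507
s_1 = Round(s_0, k_0) = 0x077F
s_2 = Round(s_1, k_1) = 0x7FFE
s_3 = Round(s_2, k_2) = 0xFE0D
s_4 = Round(s_3, k_3) = 0x0D5F
s_5 = Round(s_4, k_4) = 0x5F55
s_6 = Round(s_5, k_5) = 0x55AE
s_7 = Round(s_6, k_6) = 0xAE47
s_8 = Round(s_7, k_7) = 0x4723

0x0D5F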